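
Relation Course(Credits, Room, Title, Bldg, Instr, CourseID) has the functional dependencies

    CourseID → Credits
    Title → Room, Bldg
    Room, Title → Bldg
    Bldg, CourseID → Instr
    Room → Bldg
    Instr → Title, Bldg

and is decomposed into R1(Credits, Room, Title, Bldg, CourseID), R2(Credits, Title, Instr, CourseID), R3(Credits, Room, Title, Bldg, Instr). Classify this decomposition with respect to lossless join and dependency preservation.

lossless and dependency-preserving

Lossless test (chase): Rows 1 and 2 agree on Title; apply Title→Room, Bldg and equate their Room, Bldg entries. Rows 1 and 2 agree on Bldg, CourseID; apply Bldg, CourseID→Instr and equate their Instr entries. Row 1 is now all distinguished symbols — the join is lossless.
Dependency preservation: Bldg, CourseID → Instr is not contained in any single fragment, but the restricted closure of its left-hand side across the fragments still reaches the right-hand side; the remaining FDs each lie inside some fragment. All dependencies are preserved.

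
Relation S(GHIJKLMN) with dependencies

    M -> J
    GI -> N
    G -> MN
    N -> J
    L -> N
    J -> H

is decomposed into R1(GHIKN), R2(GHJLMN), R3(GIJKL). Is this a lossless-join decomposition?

Yes

Chase test. Columns are GHIJKLMN; row i has aⱼ where attribute j ∈ Ri, else bᵢⱼ.
Initial tableau (one row per fragment):
  row 1: a1 a2 a3 b14 a5 b16 b17 a8
  row 2: a1 a2 b23 a4 b25 a6 a7 a8
  row 3: a1 b32 a3 a4 a5 a6 b37 b38
Rows 1 and 3 agree on GI; apply GI→N and equate their N entries.
Rows 1 and 2 agree on G; apply G→MN and equate their MN entries.
Rows 1 and 3 agree on G; apply G→MN and equate their MN entries.
Rows 1 and 2 agree on N; apply N→J and equate their J entries.
Rows 1 and 3 agree on J; apply J→H and equate their H entries.
Row 3 is now all distinguished symbols — the join is lossless.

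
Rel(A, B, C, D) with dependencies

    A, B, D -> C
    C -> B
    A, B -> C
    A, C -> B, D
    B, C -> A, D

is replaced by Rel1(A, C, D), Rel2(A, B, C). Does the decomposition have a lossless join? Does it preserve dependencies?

lossless and dependency-preserving

Lossless test: (A, C)⁺ = {A, B, C, D}, which contains all of one fragment — lossless.
Dependency preservation: A, B, D → C; A, C → B, D; B, C → A, D are not contained in any single fragment, but the restricted closure of each left-hand side across the fragments still reaches the right-hand side; the remaining FDs each lie inside some fragment. All dependencies are preserved.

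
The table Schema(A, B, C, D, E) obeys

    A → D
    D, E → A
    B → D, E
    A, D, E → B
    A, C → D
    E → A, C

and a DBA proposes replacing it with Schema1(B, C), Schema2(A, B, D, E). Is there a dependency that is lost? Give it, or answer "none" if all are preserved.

none

A → D lies within Schema2.
D, E → A lies within Schema2.
B → D, E lies within Schema2.
A, D, E → B lies within Schema2.
A, C → D: restricted closure across fragments reaches D.
E → A, C: restricted closure across fragments reaches A, C.
Every dependency is enforceable on the fragments, so the decomposition is dependency-preserving.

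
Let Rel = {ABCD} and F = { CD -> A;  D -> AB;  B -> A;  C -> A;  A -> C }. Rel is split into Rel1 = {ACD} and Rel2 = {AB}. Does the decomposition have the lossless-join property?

No

Common attributes: Rel1 ∩ Rel2 = {A}.
Closure of {A}: A → C applies, adding C. So (A)⁺ = {AC}.
The closure contains neither all of Rel1 = {ACD} nor all of Rel2 = {AB}, so the common attributes are not a superkey of either fragment. The join is lossy.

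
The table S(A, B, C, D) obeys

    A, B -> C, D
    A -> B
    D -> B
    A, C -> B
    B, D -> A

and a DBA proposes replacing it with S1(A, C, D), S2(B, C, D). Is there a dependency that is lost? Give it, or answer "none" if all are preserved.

A, B → C, D: restricted closure across fragments reaches C, D.
A → B: restricted closure across fragments reaches B.
D → B lies within S2.
A, C → B: restricted closure across fragments reaches B.
B, D → A: restricted closure across fragments reaches A.
Every dependency is enforceable on the fragments, so the decomposition is dependency-preserving.

none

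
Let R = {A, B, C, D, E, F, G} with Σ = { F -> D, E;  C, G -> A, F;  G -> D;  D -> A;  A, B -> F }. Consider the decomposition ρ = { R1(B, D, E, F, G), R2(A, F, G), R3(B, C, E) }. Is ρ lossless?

No

Chase test. Columns are A, B, C, D, E, F, G; row i has aⱼ where attribute j ∈ Ri, else bᵢⱼ.
Initial tableau (one row per fragment):
  row 1: b11 a2 b13 a4 a5 a6 a7
  row 2: a1 b22 b23 b24 b25 a6 a7
  row 3: b31 a2 a3 b34 a5 b36 b37
Rows 1 and 2 agree on F; apply F→D, E and equate their D, E entries.
Rows 1 and 2 agree on D; apply D→A and equate their A entries.
No row becomes fully distinguished — the join is lossy.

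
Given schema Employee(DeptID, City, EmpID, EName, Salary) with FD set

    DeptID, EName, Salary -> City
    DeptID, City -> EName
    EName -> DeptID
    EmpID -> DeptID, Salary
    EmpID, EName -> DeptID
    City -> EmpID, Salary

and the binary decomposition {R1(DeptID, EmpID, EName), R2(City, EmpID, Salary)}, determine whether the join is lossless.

No

Common attributes: R1 ∩ R2 = {EmpID}.
Closure of {EmpID}: EmpID → DeptID, Salary applies, adding DeptID, Salary. So (EmpID)⁺ = {DeptID, EmpID, Salary}.
The closure contains neither all of R1 = {DeptID, EmpID, EName} nor all of R2 = {City, EmpID, Salary}, so the common attributes are not a superkey of either fragment. The join is lossy.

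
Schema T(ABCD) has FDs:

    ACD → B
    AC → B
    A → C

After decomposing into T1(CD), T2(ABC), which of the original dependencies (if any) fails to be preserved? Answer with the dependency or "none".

ACD → B: restricted closure across fragments reaches B.
AC → B lies within T2.
A → C lies within T2.
Every dependency is enforceable on the fragments, so the decomposition is dependency-preserving.

none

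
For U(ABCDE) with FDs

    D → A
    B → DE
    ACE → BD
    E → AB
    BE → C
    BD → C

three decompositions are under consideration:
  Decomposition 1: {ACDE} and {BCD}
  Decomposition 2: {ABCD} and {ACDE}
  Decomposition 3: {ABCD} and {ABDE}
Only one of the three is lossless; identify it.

Decomposition 3

Decomposition 1: common = {CD}, closure = {ACD} → lossy.
Decomposition 2: common = {ACD}, closure = {ACD} → lossy.
Decomposition 3: common = {ABD}, closure = {ABCDE} → lossless.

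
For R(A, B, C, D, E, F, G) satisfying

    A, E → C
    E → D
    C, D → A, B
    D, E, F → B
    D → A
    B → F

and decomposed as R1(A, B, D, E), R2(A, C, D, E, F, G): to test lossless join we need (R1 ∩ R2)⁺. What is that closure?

R1 ∩ R2 = {A, D, E}.
A, E → C applies, adding C
C, D → A, B applies, adding B
B → F applies, adding F
Closure: {A, B, C, D, E, F}.

A, B, C, D, E, F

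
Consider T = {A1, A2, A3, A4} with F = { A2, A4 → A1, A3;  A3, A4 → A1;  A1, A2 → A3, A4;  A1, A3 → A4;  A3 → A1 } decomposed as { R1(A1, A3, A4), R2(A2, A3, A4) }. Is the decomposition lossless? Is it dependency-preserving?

Lossless test: (A3, A4)⁺ = {A1, A3, A4}, which contains all of one fragment — lossless.
Dependency preservation: the restricted closure of {A1, A2} across the fragments never reaches {A3, A4}, so A1, A2 → A3, A4 cannot be enforced without a join — not preserved.

lossless but not dependency-preserving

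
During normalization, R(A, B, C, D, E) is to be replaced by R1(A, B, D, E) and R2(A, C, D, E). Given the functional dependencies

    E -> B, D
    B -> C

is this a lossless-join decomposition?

Yes

Common attributes: R1 ∩ R2 = {A, D, E}.
Closure of {A, D, E}: E → B, D applies, adding B; B → C applies, adding C. So (A, D, E)⁺ = {A, B, C, D, E}.
This closure contains every attribute of R1, so R1 ∩ R2 → R1. The join is lossless.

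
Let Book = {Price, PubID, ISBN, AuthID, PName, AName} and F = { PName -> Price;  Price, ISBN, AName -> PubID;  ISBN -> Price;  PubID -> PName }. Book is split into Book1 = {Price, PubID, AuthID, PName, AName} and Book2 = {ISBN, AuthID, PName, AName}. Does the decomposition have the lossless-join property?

Common attributes: Book1 ∩ Book2 = {AuthID, PName, AName}.
Closure of {AuthID, PName, AName}: PName → Price applies, adding Price. So (AuthID, PName, AName)⁺ = {Price, AuthID, PName, AName}.
The closure contains neither all of Book1 = {Price, PubID, AuthID, PName, AName} nor all of Book2 = {ISBN, AuthID, PName, AName}, so the common attributes are not a superkey of either fragment. The join is lossy.

No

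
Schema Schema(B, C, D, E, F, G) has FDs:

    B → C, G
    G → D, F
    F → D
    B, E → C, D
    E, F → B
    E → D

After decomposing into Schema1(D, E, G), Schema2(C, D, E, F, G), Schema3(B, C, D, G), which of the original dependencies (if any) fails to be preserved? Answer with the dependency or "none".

Check E, F → B: no single fragment contains all of {B, E, F}, and the restricted closure of {E, F} across the fragments never reaches {B}.
B → C, G is preserved.
G → D, F is preserved.
F → D is preserved.
B, E → C, D is preserved.
E → D is preserved.

E, F → B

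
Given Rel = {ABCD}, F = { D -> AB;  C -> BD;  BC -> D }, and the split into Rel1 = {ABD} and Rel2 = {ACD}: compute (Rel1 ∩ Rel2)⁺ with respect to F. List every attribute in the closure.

Rel1 ∩ Rel2 = {AD}.
D → AB applies, adding B
Closure: {ABD}.

ABD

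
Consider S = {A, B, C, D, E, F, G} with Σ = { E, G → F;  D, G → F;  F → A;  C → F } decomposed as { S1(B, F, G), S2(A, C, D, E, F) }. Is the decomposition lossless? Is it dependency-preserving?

Lossless test: (F)⁺ = {A, F}, which is a superkey of neither fragment — lossy.
Dependency preservation: the restricted closure of {E, G} across the fragments never reaches {F}, so E, G → F cannot be enforced without a join — not preserved.

lossy and not dependency-preserving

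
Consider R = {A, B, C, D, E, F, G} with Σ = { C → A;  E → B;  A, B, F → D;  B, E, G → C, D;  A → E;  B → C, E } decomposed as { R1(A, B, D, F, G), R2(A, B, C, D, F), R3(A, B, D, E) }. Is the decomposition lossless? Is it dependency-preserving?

lossless and dependency-preserving

Lossless test (chase): Rows 1 and 2 agree on A; apply A→E and equate their E entries. Rows 1 and 3 agree on A; apply A→E and equate their E entries. Rows 1 and 2 agree on B; apply B→C, E and equate their C, E entries. Rows 1 and 3 agree on B; apply B→C, E and equate their C, E entries. Row 1 is now all distinguished symbols — the join is lossless.
Dependency preservation: B, E, G → C, D; B → C, E are not contained in any single fragment, but the restricted closure of each left-hand side across the fragments still reaches the right-hand side; the remaining FDs each lie inside some fragment. All dependencies are preserved.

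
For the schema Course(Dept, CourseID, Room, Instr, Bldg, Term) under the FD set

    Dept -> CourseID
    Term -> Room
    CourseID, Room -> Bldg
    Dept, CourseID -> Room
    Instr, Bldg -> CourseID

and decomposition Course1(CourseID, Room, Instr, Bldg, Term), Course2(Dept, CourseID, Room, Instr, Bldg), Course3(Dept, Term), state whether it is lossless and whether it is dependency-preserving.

lossy but dependency-preserving

Lossless test (chase): Rows 2 and 3 agree on Dept; apply Dept→CourseID and equate their CourseID entries. Rows 1 and 3 agree on Term; apply Term→Room and equate their Room entries. Rows 1 and 3 agree on CourseID, Room; apply CourseID, Room→Bldg and equate their Bldg entries. No row becomes fully distinguished — the join is lossy.
Dependency preservation: every FD's attributes lie within a single fragment, so each can be enforced locally — preserved.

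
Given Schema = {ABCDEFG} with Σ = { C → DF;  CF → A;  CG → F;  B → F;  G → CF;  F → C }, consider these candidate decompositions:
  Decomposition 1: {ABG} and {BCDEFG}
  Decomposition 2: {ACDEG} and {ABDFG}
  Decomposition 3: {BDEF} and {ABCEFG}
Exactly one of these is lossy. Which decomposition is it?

Decomposition 1: common = {BG}, closure = {ABCDFG} → lossless.
Decomposition 2: common = {ADG}, closure = {ACDFG} → lossy.
Decomposition 3: common = {BEF}, closure = {ABCDEF} → lossless.

Decomposition 2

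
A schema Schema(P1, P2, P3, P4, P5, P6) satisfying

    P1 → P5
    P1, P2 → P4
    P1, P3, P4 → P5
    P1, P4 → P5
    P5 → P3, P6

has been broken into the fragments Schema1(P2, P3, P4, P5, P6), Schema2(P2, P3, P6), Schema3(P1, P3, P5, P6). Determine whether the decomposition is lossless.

No

Chase test. Columns are P1, P2, P3, P4, P5, P6; row i has aⱼ where attribute j ∈ Schemai, else bᵢⱼ.
Initial tableau (one row per fragment):
  row 1: b11 a2 a3 a4 a5 a6
  row 2: b21 a2 a3 b24 b25 a6
  row 3: a1 b32 a3 b34 a5 a6
No row becomes fully distinguished — the join is lossy.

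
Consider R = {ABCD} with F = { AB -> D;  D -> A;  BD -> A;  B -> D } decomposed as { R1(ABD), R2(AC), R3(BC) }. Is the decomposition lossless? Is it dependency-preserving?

lossless and dependency-preserving

Lossless test (chase): Rows 1 and 3 agree on B; apply B→D and equate their D entries. Rows 1 and 3 agree on D; apply D→A and equate their A entries. Row 3 is now all distinguished symbols — the join is lossless.
Dependency preservation: every FD's attributes lie within a single fragment, so each can be enforced locally — preserved.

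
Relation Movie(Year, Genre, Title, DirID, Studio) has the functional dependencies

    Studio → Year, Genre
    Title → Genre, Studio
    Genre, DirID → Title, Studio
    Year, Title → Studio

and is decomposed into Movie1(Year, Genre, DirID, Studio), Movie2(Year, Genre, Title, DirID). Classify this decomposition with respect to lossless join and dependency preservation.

lossless but not dependency-preserving

Lossless test: (Year, Genre, DirID)⁺ = {Year, Genre, Title, DirID, Studio}, which contains all of one fragment — lossless.
Dependency preservation: the restricted closure of {Title} across the fragments never reaches {Genre, Studio}, so Title → Genre, Studio cannot be enforced without a join — not preserved.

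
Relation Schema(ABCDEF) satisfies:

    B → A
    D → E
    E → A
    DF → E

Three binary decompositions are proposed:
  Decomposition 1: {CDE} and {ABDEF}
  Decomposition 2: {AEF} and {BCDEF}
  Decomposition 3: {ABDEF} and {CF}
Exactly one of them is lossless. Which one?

Decomposition 1: common = {DE}, closure = {ADE} → lossy.
Decomposition 2: common = {EF}, closure = {AEF} → lossless.
Decomposition 3: common = {F}, closure = {F} → lossy.

Decomposition 2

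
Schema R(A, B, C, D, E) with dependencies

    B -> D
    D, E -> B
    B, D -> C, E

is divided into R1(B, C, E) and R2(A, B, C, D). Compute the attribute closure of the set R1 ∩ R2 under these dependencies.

B, C, D, E

R1 ∩ R2 = {B, C}.
B → D applies, adding D
B, D → C, E applies, adding E
Closure: {B, C, D, E}.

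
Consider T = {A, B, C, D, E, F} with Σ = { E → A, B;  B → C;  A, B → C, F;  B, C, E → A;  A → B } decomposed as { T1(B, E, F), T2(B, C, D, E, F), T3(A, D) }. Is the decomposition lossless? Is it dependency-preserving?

Lossless test (chase): Rows 1 and 2 agree on E; apply E→A, B and equate their A, B entries. Rows 1 and 2 agree on B; apply B→C and equate their C entries. No row becomes fully distinguished — the join is lossy.
Dependency preservation: the restricted closure of {E} across the fragments never reaches {A, B}, so E → A, B cannot be enforced without a join — not preserved.

lossy and not dependency-preserving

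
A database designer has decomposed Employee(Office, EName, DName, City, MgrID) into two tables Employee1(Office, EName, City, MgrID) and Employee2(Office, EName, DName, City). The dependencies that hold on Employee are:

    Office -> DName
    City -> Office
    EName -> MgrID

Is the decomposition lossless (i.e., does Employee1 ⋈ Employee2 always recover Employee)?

Yes

Common attributes: Employee1 ∩ Employee2 = {Office, EName, City}.
Closure of {Office, EName, City}: Office → DName applies, adding DName; EName → MgrID applies, adding MgrID. So (Office, EName, City)⁺ = {Office, EName, DName, City, MgrID}.
This closure contains every attribute of Employee1, so Employee1 ∩ Employee2 → Employee1. The join is lossless.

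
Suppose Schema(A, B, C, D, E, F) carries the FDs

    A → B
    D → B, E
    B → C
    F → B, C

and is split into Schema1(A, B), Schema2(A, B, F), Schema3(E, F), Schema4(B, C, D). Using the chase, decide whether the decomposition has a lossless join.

No

Chase test. Columns are A, B, C, D, E, F; row i has aⱼ where attribute j ∈ Schemai, else bᵢⱼ.
Initial tableau (one row per fragment):
  row 1: a1 a2 b13 b14 b15 b16
  row 2: a1 a2 b23 b24 b25 a6
  row 3: b31 b32 b33 b34 a5 a6
  row 4: b41 a2 a3 a4 b45 b46
Rows 1 and 2 agree on B; apply B→C and equate their C entries.
Rows 1 and 4 agree on B; apply B→C and equate their C entries.
Rows 2 and 3 agree on F; apply F→B, C and equate their B, C entries.
No row becomes fully distinguished — the join is lossy.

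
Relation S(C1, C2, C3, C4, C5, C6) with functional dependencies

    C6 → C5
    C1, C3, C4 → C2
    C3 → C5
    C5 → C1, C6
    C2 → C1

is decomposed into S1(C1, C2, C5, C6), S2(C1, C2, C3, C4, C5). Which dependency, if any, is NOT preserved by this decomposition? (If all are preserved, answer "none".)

none

C6 → C5 lies within S1.
C1, C3, C4 → C2 lies within S2.
C3 → C5 lies within S2.
C5 → C1, C6 lies within S1.
C2 → C1 lies within S1.
Every dependency is enforceable on the fragments, so the decomposition is dependency-preserving.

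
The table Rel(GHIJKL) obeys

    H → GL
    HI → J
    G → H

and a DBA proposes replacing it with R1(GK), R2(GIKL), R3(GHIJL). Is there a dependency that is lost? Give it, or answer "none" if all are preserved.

none

H → GL lies within R3.
HI → J lies within R3.
G → H lies within R3.
Every dependency is enforceable on the fragments, so the decomposition is dependency-preserving.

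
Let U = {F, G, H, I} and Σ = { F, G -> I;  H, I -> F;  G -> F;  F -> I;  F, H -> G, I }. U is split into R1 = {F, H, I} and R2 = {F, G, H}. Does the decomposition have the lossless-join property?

Yes

Common attributes: R1 ∩ R2 = {F, H}.
Closure of {F, H}: F → I applies, adding I; F, H → G, I applies, adding G. So (F, H)⁺ = {F, G, H, I}.
This closure contains every attribute of R1, so R1 ∩ R2 → R1. The join is lossless.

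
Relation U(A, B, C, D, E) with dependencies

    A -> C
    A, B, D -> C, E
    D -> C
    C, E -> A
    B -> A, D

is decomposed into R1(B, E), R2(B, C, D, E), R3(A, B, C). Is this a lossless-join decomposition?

Yes

Chase test. Columns are A, B, C, D, E; row i has aⱼ where attribute j ∈ Ri, else bᵢⱼ.
Initial tableau (one row per fragment):
  row 1: b11 a2 b13 b14 a5
  row 2: b21 a2 a3 a4 a5
  row 3: a1 a2 a3 b34 b35
Rows 1 and 2 agree on B; apply B→A, D and equate their A, D entries.
Rows 1 and 3 agree on B; apply B→A, D and equate their A, D entries.
Rows 1 and 2 agree on A; apply A→C and equate their C entries.
Rows 1 and 3 agree on A, B, D; apply A, B, D→C, E and equate their C, E entries.
Row 1 is now all distinguished symbols — the join is lossless.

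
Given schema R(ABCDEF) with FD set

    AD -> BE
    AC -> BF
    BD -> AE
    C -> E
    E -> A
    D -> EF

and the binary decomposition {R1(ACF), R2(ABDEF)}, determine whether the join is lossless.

Common attributes: R1 ∩ R2 = {AF}.
No dependency enlarges {AF}, so (AF)⁺ = {AF}.
The closure contains neither all of R1 = {ACF} nor all of R2 = {ABDEF}, so the common attributes are not a superkey of either fragment. The join is lossy.

No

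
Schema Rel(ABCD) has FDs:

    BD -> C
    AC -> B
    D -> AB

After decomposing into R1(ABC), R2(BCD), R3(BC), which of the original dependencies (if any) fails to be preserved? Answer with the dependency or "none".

Check D → AB: no single fragment contains all of {ABD}, and the restricted closure of {D} across the fragments never reaches {AB}.
BD → C is preserved.
AC → B is preserved.

D -> AB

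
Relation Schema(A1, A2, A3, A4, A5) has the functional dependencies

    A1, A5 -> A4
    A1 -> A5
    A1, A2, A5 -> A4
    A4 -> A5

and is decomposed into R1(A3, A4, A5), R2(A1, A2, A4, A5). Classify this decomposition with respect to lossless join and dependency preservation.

Lossless test: (A4, A5)⁺ = {A4, A5}, which is a superkey of neither fragment — lossy.
Dependency preservation: every FD's attributes lie within a single fragment, so each can be enforced locally — preserved.

lossy but dependency-preserving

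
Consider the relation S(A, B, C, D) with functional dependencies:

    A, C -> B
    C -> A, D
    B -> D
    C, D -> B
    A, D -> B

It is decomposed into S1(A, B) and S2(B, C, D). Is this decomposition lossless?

No

Common attributes: S1 ∩ S2 = {B}.
Closure of {B}: B → D applies, adding D. So (B)⁺ = {B, D}.
The closure contains neither all of S1 = {A, B} nor all of S2 = {B, C, D}, so the common attributes are not a superkey of either fragment. The join is lossy.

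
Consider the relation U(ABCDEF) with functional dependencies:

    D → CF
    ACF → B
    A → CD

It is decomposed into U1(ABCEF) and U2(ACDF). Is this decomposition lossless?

Yes

Common attributes: U1 ∩ U2 = {ACF}.
Closure of {ACF}: ACF → B applies, adding B; A → CD applies, adding D. So (ACF)⁺ = {ABCDF}.
This closure contains every attribute of U2, so U1 ∩ U2 → U2. The join is lossless.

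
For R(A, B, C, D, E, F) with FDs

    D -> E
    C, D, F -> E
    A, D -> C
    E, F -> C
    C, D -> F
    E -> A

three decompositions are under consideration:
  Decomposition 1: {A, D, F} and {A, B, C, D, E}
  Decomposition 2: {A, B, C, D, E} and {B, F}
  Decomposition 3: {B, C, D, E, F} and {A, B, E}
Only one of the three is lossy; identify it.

Decomposition 2

Decomposition 1: common = {A, D}, closure = {A, C, D, E, F} → lossless.
Decomposition 2: common = {B}, closure = {B} → lossy.
Decomposition 3: common = {B, E}, closure = {A, B, E} → lossless.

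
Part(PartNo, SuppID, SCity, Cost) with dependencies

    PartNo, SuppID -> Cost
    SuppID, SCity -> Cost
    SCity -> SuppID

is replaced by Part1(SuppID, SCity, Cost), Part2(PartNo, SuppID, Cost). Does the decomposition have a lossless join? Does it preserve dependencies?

Lossless test: (SuppID, Cost)⁺ = {SuppID, Cost}, which is a superkey of neither fragment — lossy.
Dependency preservation: every FD's attributes lie within a single fragment, so each can be enforced locally — preserved.

lossy but dependency-preserving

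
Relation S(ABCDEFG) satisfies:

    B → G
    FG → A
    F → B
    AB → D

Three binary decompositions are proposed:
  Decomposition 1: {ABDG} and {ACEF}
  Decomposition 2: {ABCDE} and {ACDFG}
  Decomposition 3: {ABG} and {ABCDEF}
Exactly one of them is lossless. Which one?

Decomposition 1: common = {A}, closure = {A} → lossy.
Decomposition 2: common = {ACD}, closure = {ACD} → lossy.
Decomposition 3: common = {AB}, closure = {ABDG} → lossless.

Decomposition 3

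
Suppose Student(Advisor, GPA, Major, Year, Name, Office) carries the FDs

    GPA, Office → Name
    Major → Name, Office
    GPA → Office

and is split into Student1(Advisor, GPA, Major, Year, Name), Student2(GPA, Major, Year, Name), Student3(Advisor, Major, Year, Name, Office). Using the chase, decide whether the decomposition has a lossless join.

Chase test. Columns are Advisor, GPA, Major, Year, Name, Office; row i has aⱼ where attribute j ∈ Studenti, else bᵢⱼ.
Initial tableau (one row per fragment):
  row 1: a1 a2 a3 a4 a5 b16
  row 2: b21 a2 a3 a4 a5 b26
  row 3: a1 b32 a3 a4 a5 a6
Rows 1 and 2 agree on Major; apply Major→Name, Office and equate their Name, Office entries.
Rows 1 and 3 agree on Major; apply Major→Name, Office and equate their Name, Office entries.
Row 1 is now all distinguished symbols — the join is lossless.

Yes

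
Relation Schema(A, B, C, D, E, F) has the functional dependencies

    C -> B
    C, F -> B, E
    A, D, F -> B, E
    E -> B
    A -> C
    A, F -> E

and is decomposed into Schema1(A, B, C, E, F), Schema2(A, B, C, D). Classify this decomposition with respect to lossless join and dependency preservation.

Lossless test: (A, B, C)⁺ = {A, B, C}, which is a superkey of neither fragment — lossy.
Dependency preservation: A, D, F → B, E is not contained in any single fragment, but the restricted closure of its left-hand side across the fragments still reaches the right-hand side; the remaining FDs each lie inside some fragment. All dependencies are preserved.

lossy but dependency-preserving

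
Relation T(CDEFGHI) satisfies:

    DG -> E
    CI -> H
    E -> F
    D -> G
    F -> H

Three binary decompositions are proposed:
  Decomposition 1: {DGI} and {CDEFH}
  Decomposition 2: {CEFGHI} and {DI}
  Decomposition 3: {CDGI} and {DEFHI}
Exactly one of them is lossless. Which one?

Decomposition 3

Decomposition 1: common = {D}, closure = {DEFGH} → lossy.
Decomposition 2: common = {I}, closure = {I} → lossy.
Decomposition 3: common = {DI}, closure = {DEFGHI} → lossless.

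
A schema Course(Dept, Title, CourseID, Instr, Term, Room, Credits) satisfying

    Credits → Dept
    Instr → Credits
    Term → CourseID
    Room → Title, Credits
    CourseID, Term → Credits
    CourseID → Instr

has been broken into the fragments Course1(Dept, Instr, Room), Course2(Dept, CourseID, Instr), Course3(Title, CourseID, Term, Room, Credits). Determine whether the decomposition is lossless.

Chase test. Columns are Dept, Title, CourseID, Instr, Term, Room, Credits; row i has aⱼ where attribute j ∈ Coursei, else bᵢⱼ.
Initial tableau (one row per fragment):
  row 1: a1 b12 b13 a4 b15 a6 b17
  row 2: a1 b22 a3 a4 b25 b26 b27
  row 3: b31 a2 a3 b34 a5 a6 a7
Rows 1 and 2 agree on Instr; apply Instr→Credits and equate their Credits entries.
Rows 1 and 3 agree on Room; apply Room→Title, Credits and equate their Title, Credits entries.
Rows 2 and 3 agree on CourseID; apply CourseID→Instr and equate their Instr entries.
Rows 1 and 3 agree on Credits; apply Credits→Dept and equate their Dept entries.
Row 3 is now all distinguished symbols — the join is lossless.

Yes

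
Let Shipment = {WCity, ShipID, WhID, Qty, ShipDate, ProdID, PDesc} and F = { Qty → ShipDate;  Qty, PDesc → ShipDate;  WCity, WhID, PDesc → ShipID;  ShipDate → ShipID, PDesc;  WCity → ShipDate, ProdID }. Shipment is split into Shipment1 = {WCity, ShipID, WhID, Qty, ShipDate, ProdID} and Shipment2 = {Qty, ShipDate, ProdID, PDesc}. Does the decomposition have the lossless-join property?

Common attributes: Shipment1 ∩ Shipment2 = {Qty, ShipDate, ProdID}.
Closure of {Qty, ShipDate, ProdID}: ShipDate → ShipID, PDesc applies, adding ShipID, PDesc. So (Qty, ShipDate, ProdID)⁺ = {ShipID, Qty, ShipDate, ProdID, PDesc}.
This closure contains every attribute of Shipment2, so Shipment1 ∩ Shipment2 → Shipment2. The join is lossless.

Yes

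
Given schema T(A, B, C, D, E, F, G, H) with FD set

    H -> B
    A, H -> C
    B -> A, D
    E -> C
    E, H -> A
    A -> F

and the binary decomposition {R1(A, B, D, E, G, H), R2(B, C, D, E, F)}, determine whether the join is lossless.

Yes

Common attributes: R1 ∩ R2 = {B, D, E}.
Closure of {B, D, E}: B → A, D applies, adding A; E → C applies, adding C; A → F applies, adding F. So (B, D, E)⁺ = {A, B, C, D, E, F}.
This closure contains every attribute of R2, so R1 ∩ R2 → R2. The join is lossless.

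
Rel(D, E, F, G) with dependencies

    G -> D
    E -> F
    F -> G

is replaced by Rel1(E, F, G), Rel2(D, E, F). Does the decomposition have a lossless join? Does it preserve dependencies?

lossless but not dependency-preserving

Lossless test: (E, F)⁺ = {D, E, F, G}, which contains all of one fragment — lossless.
Dependency preservation: the restricted closure of {G} across the fragments never reaches {D}, so G → D cannot be enforced without a join — not preserved.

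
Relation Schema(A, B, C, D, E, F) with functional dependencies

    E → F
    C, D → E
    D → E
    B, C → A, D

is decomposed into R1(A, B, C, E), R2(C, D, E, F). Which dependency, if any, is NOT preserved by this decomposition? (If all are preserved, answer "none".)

Check B, C → A, D: no single fragment contains all of {A, B, C, D}, and the restricted closure of {B, C} across the fragments never reaches {A, D}.
E → F is preserved.
C, D → E is preserved.
D → E is preserved.

B, C → A, D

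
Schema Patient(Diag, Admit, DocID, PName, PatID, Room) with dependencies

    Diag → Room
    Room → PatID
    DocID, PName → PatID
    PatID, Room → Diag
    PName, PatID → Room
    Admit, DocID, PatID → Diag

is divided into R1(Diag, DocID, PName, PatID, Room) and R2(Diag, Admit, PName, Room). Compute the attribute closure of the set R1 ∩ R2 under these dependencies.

R1 ∩ R2 = {Diag, PName, Room}.
Room → PatID applies, adding PatID
Closure: {Diag, PName, PatID, Room}.

Diag, PName, PatID, Room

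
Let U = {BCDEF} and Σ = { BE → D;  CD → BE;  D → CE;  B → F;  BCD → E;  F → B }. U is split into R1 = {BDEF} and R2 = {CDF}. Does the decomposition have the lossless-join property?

Yes

Common attributes: R1 ∩ R2 = {DF}.
Closure of {DF}: D → CE applies, adding CE; F → B applies, adding B. So (DF)⁺ = {BCDEF}.
This closure contains every attribute of R1, so R1 ∩ R2 → R1. The join is lossless.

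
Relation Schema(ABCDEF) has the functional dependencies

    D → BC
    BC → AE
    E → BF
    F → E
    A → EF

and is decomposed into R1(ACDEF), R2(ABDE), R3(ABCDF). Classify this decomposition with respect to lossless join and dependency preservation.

Lossless test (chase): Rows 1 and 2 agree on D; apply D→BC and equate their BC entries. Rows 1 and 3 agree on BC; apply BC→AE and equate their AE entries. Rows 1 and 2 agree on E; apply E→BF and equate their BF entries. Row 1 is now all distinguished symbols — the join is lossless.
Dependency preservation: BC → AE; E → BF are not contained in any single fragment, but the restricted closure of each left-hand side across the fragments still reaches the right-hand side; the remaining FDs each lie inside some fragment. All dependencies are preserved.

lossless and dependency-preserving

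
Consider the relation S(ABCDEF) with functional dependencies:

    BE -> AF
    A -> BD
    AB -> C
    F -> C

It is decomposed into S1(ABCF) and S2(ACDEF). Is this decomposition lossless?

Yes

Common attributes: S1 ∩ S2 = {ACF}.
Closure of {ACF}: A → BD applies, adding BD. So (ACF)⁺ = {ABCDF}.
This closure contains every attribute of S1, so S1 ∩ S2 → S1. The join is lossless.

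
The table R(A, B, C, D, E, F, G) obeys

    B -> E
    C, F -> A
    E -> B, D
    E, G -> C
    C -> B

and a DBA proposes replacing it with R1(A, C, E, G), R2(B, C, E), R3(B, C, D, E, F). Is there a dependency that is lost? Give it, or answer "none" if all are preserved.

Check C, F → A: no single fragment contains all of {A, C, F}, and the restricted closure of {C, F} across the fragments never reaches {A}.
B → E is preserved.
E → B, D is preserved.
E, G → C is preserved.
C → B is preserved.

C, F -> A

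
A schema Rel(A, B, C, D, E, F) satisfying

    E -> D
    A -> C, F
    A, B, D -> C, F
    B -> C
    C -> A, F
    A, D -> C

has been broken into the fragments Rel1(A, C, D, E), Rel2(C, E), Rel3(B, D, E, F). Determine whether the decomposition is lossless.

Chase test. Columns are A, B, C, D, E, F; row i has aⱼ where attribute j ∈ Reli, else bᵢⱼ.
Initial tableau (one row per fragment):
  row 1: a1 b12 a3 a4 a5 b16
  row 2: b21 b22 a3 b24 a5 b26
  row 3: b31 a2 b33 a4 a5 a6
Rows 1 and 2 agree on E; apply E→D and equate their D entries.
Rows 1 and 2 agree on C; apply C→A, F and equate their A, F entries.
No row becomes fully distinguished — the join is lossy.

No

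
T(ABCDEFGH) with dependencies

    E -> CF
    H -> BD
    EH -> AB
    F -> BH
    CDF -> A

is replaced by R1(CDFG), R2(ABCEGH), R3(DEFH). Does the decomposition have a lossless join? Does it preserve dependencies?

Lossless test (chase): Rows 2 and 3 agree on E; apply E→CF and equate their CF entries. Rows 2 and 3 agree on H; apply H→BD and equate their BD entries. Rows 2 and 3 agree on EH; apply EH→AB and equate their AB entries. Rows 1 and 2 agree on F; apply F→BH and equate their BH entries. Rows 1 and 2 agree on CDF; apply CDF→A and equate their A entries. Row 2 is now all distinguished symbols — the join is lossless.
Dependency preservation: the restricted closure of {CDF} across the fragments never reaches {A}, so CDF → A cannot be enforced without a join — not preserved.

lossless but not dependency-preserving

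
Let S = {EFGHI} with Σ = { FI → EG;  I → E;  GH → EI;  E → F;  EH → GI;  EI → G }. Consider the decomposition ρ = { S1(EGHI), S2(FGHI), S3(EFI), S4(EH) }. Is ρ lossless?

Chase test. Columns are EFGHI; row i has aⱼ where attribute j ∈ Si, else bᵢⱼ.
Initial tableau (one row per fragment):
  row 1: a1 b12 a3 a4 a5
  row 2: b21 a2 a3 a4 a5
  row 3: a1 a2 b33 b34 a5
  row 4: a1 b42 b43 a4 b45
Rows 2 and 3 agree on FI; apply FI→EG and equate their EG entries.
Rows 1 and 2 agree on E; apply E→F and equate their F entries.
Rows 1 and 4 agree on E; apply E→F and equate their F entries.
Rows 1 and 4 agree on EH; apply EH→GI and equate their GI entries.
Row 1 is now all distinguished symbols — the join is lossless.

Yes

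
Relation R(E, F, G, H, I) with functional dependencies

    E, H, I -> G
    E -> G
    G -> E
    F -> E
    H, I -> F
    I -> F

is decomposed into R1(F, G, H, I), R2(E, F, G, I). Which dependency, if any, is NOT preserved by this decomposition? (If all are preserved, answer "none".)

E, H, I → G: restricted closure across fragments reaches G.
E → G lies within R2.
G → E lies within R2.
F → E lies within R2.
H, I → F lies within R1.
I → F lies within R1.
Every dependency is enforceable on the fragments, so the decomposition is dependency-preserving.

none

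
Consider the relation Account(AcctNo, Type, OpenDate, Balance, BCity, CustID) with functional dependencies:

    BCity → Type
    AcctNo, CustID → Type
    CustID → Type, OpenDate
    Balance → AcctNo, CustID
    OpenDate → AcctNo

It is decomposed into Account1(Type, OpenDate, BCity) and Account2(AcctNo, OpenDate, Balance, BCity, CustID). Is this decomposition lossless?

Common attributes: Account1 ∩ Account2 = {OpenDate, BCity}.
Closure of {OpenDate, BCity}: BCity → Type applies, adding Type; OpenDate → AcctNo applies, adding AcctNo. So (OpenDate, BCity)⁺ = {AcctNo, Type, OpenDate, BCity}.
This closure contains every attribute of Account1, so Account1 ∩ Account2 → Account1. The join is lossless.

Yes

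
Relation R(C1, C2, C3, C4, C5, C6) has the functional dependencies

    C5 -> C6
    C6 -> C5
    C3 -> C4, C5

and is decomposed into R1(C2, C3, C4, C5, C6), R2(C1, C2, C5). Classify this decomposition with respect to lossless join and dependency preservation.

Lossless test: (C2, C5)⁺ = {C2, C5, C6}, which is a superkey of neither fragment — lossy.
Dependency preservation: every FD's attributes lie within a single fragment, so each can be enforced locally — preserved.

lossy but dependency-preserving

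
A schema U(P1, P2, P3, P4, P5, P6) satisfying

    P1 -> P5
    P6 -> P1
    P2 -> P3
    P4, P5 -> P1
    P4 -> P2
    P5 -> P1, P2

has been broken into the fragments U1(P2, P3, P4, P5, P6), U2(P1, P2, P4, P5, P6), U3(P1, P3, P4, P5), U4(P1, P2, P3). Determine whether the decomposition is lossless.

Yes

Chase test. Columns are P1, P2, P3, P4, P5, P6; row i has aⱼ where attribute j ∈ Ui, else bᵢⱼ.
Initial tableau (one row per fragment):
  row 1: b11 a2 a3 a4 a5 a6
  row 2: a1 a2 b23 a4 a5 a6
  row 3: a1 b32 a3 a4 a5 b36
  row 4: a1 a2 a3 b44 b45 b46
Rows 2 and 4 agree on P1; apply P1→P5 and equate their P5 entries.
Rows 1 and 2 agree on P6; apply P6→P1 and equate their P1 entries.
Rows 1 and 2 agree on P2; apply P2→P3 and equate their P3 entries.
Rows 1 and 3 agree on P4; apply P4→P2 and equate their P2 entries.
Row 1 is now all distinguished symbols — the join is lossless.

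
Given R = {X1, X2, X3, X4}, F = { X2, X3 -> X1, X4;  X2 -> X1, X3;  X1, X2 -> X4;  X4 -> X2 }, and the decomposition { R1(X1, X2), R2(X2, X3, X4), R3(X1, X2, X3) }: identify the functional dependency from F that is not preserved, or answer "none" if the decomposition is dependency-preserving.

X2, X3 → X1, X4: restricted closure across fragments reaches X1, X4.
X2 → X1, X3 lies within R3.
X1, X2 → X4: restricted closure across fragments reaches X4.
X4 → X2 lies within R2.
Every dependency is enforceable on the fragments, so the decomposition is dependency-preserving.

none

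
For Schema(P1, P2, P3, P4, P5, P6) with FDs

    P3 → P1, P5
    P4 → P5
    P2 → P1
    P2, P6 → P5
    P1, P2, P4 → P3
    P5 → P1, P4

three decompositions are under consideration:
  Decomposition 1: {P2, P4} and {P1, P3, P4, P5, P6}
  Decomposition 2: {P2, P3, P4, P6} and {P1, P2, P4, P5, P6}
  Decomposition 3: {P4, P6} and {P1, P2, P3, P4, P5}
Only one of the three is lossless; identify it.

Decomposition 2

Decomposition 1: common = {P4}, closure = {P1, P4, P5} → lossy.
Decomposition 2: common = {P2, P4, P6}, closure = {P1, P2, P3, P4, P5, P6} → lossless.
Decomposition 3: common = {P4}, closure = {P1, P4, P5} → lossy.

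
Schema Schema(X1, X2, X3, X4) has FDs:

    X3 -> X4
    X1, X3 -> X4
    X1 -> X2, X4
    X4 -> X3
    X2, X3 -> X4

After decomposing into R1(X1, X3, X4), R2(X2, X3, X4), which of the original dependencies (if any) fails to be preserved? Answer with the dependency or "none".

Check X1 → X2, X4: no single fragment contains all of {X1, X2, X4}, and the restricted closure of {X1} across the fragments never reaches {X2, X4}.
X3 → X4 is preserved.
X1, X3 → X4 is preserved.
X4 → X3 is preserved.
X2, X3 → X4 is preserved.

X1 -> X2, X4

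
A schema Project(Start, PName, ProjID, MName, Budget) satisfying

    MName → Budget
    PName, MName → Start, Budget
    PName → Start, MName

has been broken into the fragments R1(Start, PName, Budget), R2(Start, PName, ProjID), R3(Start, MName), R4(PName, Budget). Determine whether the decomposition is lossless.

No

Chase test. Columns are Start, PName, ProjID, MName, Budget; row i has aⱼ where attribute j ∈ Ri, else bᵢⱼ.
Initial tableau (one row per fragment):
  row 1: a1 a2 b13 b14 a5
  row 2: a1 a2 a3 b24 b25
  row 3: a1 b32 b33 a4 b35
  row 4: b41 a2 b43 b44 a5
Rows 1 and 2 agree on PName; apply PName→Start, MName and equate their Start, MName entries.
Rows 1 and 4 agree on PName; apply PName→Start, MName and equate their Start, MName entries.
Rows 1 and 2 agree on MName; apply MName→Budget and equate their Budget entries.
No row becomes fully distinguished — the join is lossy.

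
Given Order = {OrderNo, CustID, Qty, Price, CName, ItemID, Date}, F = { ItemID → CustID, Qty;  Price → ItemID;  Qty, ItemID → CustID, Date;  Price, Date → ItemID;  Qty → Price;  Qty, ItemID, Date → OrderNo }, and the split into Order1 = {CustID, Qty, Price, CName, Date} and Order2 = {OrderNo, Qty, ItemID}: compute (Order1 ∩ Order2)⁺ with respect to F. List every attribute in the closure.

Order1 ∩ Order2 = {Qty}.
Qty → Price applies, adding Price
Price → ItemID applies, adding ItemID
Qty, ItemID → CustID, Date applies, adding CustID, Date
Qty, ItemID, Date → OrderNo applies, adding OrderNo
Closure: {OrderNo, CustID, Qty, Price, ItemID, Date}.

OrderNo, CustID, Qty, Price, ItemID, Date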